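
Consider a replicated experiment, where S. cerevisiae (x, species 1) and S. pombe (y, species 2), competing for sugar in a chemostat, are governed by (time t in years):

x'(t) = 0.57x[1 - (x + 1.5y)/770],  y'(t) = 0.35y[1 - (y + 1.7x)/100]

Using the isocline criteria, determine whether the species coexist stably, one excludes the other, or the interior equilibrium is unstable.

Compare the nullcline intercepts: K1/α12 = 770/1.5 = 513 > K2 = 100; K2/α21 = 100/1.7 = 58.8 < K1 = 770.
Since the inequalities point opposite ways, species 1 can invade but species 2 cannot.

species 1 excludes species 2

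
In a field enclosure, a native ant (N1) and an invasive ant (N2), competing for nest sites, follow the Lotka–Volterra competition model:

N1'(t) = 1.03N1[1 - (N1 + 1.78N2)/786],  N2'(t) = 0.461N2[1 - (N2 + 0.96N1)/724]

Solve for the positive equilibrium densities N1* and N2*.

N1* ≈ 709, N2* ≈ 43.1

Setting both brackets to zero gives the nullclines N1 + 1.78N2 = 786 and 0.96N1 + N2 = 724.
Substituting N2 = 724 - 0.96N1 into the first: N1(1 - 1.78·0.96) = 786 - 1.78·724.
So N1* = -503/-0.709 = 709, and then N2* = 724 - 0.96·709 = 43.1.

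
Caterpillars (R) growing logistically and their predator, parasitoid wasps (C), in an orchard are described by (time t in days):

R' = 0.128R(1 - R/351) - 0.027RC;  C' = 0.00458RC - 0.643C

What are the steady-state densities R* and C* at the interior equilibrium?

From dC/dt = 0 with C > 0: 0.00458R* = 0.643, so R* = 140.
Substitute into dR/dt = 0: 0.128(1 - 140/351) = 0.027C*.
The bracket is 0.6, giving C* = 0.0768/0.027 = 2.84.

R* ≈ 140, C* ≈ 2.84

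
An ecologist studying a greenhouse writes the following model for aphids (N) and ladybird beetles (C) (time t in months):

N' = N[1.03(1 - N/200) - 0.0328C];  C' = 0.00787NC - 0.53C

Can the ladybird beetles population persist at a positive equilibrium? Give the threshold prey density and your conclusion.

Threshold N = 67.3; K > 67.3, so yes, the predator persists.

The predator equation gives dC/dt > 0 only when N > 0.53/0.00787 = 67.3.
Without the predator, N → K = 200. Since 200 > 67.3, the predator can invade and persist.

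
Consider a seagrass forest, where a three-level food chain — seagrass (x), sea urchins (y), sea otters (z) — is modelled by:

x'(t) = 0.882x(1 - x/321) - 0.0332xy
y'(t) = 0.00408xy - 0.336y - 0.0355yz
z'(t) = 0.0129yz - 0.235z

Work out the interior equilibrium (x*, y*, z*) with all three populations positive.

x* ≈ 101, y* ≈ 18.2, z* ≈ 2.13

From dz/dt = 0: 0.0129y* = 0.235, so y* = 18.2.
From dx/dt = 0: 0.882(1 - x*/321) = 0.0332·18.2, giving x* = 321·(1 - 0.686) = 101.
From dy/dt = 0: 0.00408·101 - 0.336 = 0.0355z*, so z* = 0.0756/0.0355 = 2.13.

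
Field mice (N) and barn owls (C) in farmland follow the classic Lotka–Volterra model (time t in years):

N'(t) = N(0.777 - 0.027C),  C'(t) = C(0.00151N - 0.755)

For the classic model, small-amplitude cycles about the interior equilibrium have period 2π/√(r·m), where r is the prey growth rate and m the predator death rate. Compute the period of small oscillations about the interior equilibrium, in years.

T ≈ 8.2 years

Here r = 0.777 and m = 0.755, so r·m = 0.587.
ω = √0.587 = 0.766 per year, hence T = 2π/ω ≈ 8.2 years.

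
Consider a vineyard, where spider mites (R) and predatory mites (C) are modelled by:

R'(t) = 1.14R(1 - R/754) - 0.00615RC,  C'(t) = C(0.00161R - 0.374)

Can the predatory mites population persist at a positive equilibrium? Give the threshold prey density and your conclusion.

Threshold R = 232; K > 232, so yes, the predator persists.

The predator equation gives dC/dt > 0 only when R > 0.374/0.00161 = 232.
Without the predator, R → K = 754. Since 754 > 232, the predator can invade and persist.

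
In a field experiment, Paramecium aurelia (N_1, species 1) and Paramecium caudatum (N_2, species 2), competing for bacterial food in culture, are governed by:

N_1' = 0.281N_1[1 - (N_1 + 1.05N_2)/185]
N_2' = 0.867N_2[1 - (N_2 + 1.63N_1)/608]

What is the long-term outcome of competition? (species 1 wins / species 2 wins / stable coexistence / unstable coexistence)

species 2 excludes species 1

Compare the nullcline intercepts: K1/α12 = 185/1.05 = 176 < K2 = 608; K2/α21 = 608/1.63 = 373 > K1 = 185.
Since the inequalities point opposite ways, species 2 can invade but species 1 cannot.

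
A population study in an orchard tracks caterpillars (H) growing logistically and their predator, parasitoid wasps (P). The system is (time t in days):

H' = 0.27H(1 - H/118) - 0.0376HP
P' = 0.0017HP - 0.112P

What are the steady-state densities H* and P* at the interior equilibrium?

From dP/dt = 0 with P > 0: 0.0017H* = 0.112, so H* = 65.9.
Substitute into dH/dt = 0: 0.27(1 - 65.9/118) = 0.0376P*.
The bracket is 0.442, giving P* = 0.119/0.0376 = 3.17.

H* ≈ 65.9, P* ≈ 3.17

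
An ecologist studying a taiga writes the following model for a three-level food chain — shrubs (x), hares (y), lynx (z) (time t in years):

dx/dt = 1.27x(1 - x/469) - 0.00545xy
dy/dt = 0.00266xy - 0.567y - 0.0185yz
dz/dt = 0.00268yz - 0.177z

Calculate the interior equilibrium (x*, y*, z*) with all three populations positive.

From dz/dt = 0: 0.00268y* = 0.177, so y* = 66.
From dx/dt = 0: 1.27(1 - x*/469) = 0.00545·66, giving x* = 469·(1 - 0.283) = 336.
From dy/dt = 0: 0.00266·336 - 0.567 = 0.0185z*, so z* = 0.327/0.0185 = 17.7.

x* ≈ 336, y* ≈ 66, z* ≈ 17.7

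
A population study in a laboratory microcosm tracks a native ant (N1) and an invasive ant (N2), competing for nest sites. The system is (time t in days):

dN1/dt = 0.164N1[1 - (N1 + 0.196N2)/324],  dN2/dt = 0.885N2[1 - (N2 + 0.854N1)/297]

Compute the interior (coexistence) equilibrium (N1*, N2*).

Setting both brackets to zero gives the nullclines N1 + 0.196N2 = 324 and 0.854N1 + N2 = 297.
Substituting N2 = 297 - 0.854N1 into the first: N1(1 - 0.196·0.854) = 324 - 0.196·297.
So N1* = 266/0.833 = 319, and then N2* = 297 - 0.854·319 = 24.4.

N1* ≈ 319, N2* ≈ 24.4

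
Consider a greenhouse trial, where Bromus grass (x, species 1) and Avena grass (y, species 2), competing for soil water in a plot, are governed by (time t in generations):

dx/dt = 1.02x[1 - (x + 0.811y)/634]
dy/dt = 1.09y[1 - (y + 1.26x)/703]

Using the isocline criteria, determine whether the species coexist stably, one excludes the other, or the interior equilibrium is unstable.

Compare the nullcline intercepts: K1/α12 = 634/0.811 = 782 > K2 = 703; K2/α21 = 703/1.26 = 558 < K1 = 634.
Since the inequalities point opposite ways, species 1 can invade but species 2 cannot.

species 1 excludes species 2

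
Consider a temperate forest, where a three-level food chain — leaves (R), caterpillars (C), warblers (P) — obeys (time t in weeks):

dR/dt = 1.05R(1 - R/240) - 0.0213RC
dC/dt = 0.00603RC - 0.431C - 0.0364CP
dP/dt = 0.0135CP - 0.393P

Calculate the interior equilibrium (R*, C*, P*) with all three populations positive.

R* ≈ 98.3, C* ≈ 29.1, P* ≈ 4.44

From dP/dt = 0: 0.0135C* = 0.393, so C* = 29.1.
From dR/dt = 0: 1.05(1 - R*/240) = 0.0213·29.1, giving R* = 240·(1 - 0.591) = 98.3.
From dC/dt = 0: 0.00603·98.3 - 0.431 = 0.0364P*, so P* = 0.162/0.0364 = 4.44.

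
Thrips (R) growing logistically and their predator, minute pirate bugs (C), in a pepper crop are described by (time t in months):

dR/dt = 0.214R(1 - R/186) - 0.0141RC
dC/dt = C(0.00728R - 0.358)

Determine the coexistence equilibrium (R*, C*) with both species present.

R* ≈ 49.2, C* ≈ 11.2

From dC/dt = 0 with C > 0: 0.00728R* = 0.358, so R* = 49.2.
Substitute into dR/dt = 0: 0.214(1 - 49.2/186) = 0.0141C*.
The bracket is 0.736, giving C* = 0.157/0.0141 = 11.2.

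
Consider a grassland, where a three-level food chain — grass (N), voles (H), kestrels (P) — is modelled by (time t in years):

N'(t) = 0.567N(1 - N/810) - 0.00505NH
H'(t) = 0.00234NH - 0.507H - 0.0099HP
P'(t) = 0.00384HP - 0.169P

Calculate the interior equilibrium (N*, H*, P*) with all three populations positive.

From dP/dt = 0: 0.00384H* = 0.169, so H* = 44.
From dN/dt = 0: 0.567(1 - N*/810) = 0.00505·44, giving N* = 810·(1 - 0.392) = 492.
From dH/dt = 0: 0.00234·492 - 0.507 = 0.0099P*, so P* = 0.645/0.0099 = 65.2.

N* ≈ 492, H* ≈ 44, P* ≈ 65.2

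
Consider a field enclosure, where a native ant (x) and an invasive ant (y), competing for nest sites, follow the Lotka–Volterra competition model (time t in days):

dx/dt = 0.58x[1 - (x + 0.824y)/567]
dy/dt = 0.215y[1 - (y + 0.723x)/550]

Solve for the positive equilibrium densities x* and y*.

x* ≈ 282, y* ≈ 346

Setting both brackets to zero gives the nullclines x + 0.824y = 567 and 0.723x + y = 550.
Substituting y = 550 - 0.723x into the first: x(1 - 0.824·0.723) = 567 - 0.824·550.
So x* = 114/0.404 = 282, and then y* = 550 - 0.723·282 = 346.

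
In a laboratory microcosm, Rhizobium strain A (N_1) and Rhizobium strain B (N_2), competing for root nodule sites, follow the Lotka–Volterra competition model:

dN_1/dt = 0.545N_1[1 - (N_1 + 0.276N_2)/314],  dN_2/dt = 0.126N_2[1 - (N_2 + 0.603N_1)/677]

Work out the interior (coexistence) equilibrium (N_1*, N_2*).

Setting both brackets to zero gives the nullclines N_1 + 0.276N_2 = 314 and 0.603N_1 + N_2 = 677.
Substituting N_2 = 677 - 0.603N_1 into the first: N_1(1 - 0.276·0.603) = 314 - 0.276·677.
So N_1* = 127/0.834 = 153, and then N_2* = 677 - 0.603·153 = 585.

N_1* ≈ 153, N_2* ≈ 585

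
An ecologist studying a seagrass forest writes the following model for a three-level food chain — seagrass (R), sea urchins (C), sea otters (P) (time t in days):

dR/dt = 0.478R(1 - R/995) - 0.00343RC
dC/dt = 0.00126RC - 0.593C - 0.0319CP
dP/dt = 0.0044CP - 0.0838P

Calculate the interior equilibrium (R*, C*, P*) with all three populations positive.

From dP/dt = 0: 0.0044C* = 0.0838, so C* = 19.
From dR/dt = 0: 0.478(1 - R*/995) = 0.00343·19, giving R* = 995·(1 - 0.137) = 859.
From dC/dt = 0: 0.00126·859 - 0.593 = 0.0319P*, so P* = 0.489/0.0319 = 15.3.

R* ≈ 859, C* ≈ 19, P* ≈ 15.3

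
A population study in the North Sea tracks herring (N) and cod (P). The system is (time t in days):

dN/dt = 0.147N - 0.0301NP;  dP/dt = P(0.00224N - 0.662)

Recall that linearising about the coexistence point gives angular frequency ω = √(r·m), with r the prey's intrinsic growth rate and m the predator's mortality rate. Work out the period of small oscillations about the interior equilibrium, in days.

Here r = 0.147 and m = 0.662, so r·m = 0.0973.
ω = √0.0973 = 0.312 per day, hence T = 2π/ω ≈ 20.1 days.

T ≈ 20.1 days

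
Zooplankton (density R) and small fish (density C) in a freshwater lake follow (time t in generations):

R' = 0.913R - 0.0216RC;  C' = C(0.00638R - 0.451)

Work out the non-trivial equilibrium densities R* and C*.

Set dC/dt = 0 with C > 0: 0.00638R - 0.451 = 0, so R* = 0.451/0.00638 = 70.7.
Set dR/dt = 0 with R > 0: 0.913 - 0.0216C = 0, so C* = 0.913/0.0216 = 42.3.

R* ≈ 70.7, C* ≈ 42.3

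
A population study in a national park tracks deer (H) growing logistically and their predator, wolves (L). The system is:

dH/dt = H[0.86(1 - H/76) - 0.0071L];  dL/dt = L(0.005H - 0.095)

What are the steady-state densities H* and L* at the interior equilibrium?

From dL/dt = 0 with L > 0: 0.005H* = 0.095, so H* = 19.
Substitute into dH/dt = 0: 0.86(1 - 19/76) = 0.0071L*.
The bracket is 0.75, giving L* = 0.645/0.0071 = 90.8.

H* ≈ 19, L* ≈ 90.8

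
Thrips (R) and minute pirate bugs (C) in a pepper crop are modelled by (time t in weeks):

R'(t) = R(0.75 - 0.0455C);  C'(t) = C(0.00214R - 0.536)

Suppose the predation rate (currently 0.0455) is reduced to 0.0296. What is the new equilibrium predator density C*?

C* ≈ 25.3

At the interior fixed point, setting dR/dt = 0 with R > 0 fixes C* = (prey growth rate)/(RC coefficient) — independent of the other coefficients.
With the change, C* = 0.75/0.0296 = 25.3; it rises from 16.5.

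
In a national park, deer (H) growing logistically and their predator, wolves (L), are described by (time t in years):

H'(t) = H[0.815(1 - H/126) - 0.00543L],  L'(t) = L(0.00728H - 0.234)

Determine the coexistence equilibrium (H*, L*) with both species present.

H* ≈ 32.1, L* ≈ 112

From dL/dt = 0 with L > 0: 0.00728H* = 0.234, so H* = 32.1.
Substitute into dH/dt = 0: 0.815(1 - 32.1/126) = 0.00543L*.
The bracket is 0.745, giving L* = 0.607/0.00543 = 112.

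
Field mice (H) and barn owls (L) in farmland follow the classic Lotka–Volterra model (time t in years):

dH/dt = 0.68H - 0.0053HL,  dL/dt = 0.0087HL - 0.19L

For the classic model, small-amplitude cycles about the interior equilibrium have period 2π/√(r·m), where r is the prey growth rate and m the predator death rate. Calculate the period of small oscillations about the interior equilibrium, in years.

Here r = 0.68 and m = 0.19, so r·m = 0.129.
ω = √0.129 = 0.359 per year, hence T = 2π/ω ≈ 17.5 years.

T ≈ 17.5 years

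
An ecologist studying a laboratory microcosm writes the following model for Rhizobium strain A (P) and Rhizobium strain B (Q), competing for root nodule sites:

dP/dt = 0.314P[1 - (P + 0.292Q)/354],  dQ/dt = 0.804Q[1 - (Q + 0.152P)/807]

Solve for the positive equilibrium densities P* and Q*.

P* ≈ 124, Q* ≈ 788

Setting both brackets to zero gives the nullclines P + 0.292Q = 354 and 0.152P + Q = 807.
Substituting Q = 807 - 0.152P into the first: P(1 - 0.292·0.152) = 354 - 0.292·807.
So P* = 118/0.956 = 124, and then Q* = 807 - 0.152·124 = 788.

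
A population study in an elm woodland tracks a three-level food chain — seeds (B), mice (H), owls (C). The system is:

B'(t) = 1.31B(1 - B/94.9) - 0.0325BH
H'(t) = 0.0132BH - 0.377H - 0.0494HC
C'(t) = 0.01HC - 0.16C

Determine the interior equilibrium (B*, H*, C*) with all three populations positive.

From dC/dt = 0: 0.01H* = 0.16, so H* = 16.
From dB/dt = 0: 1.31(1 - B*/94.9) = 0.0325·16, giving B* = 94.9·(1 - 0.397) = 57.2.
From dH/dt = 0: 0.0132·57.2 - 0.377 = 0.0494C*, so C* = 0.378/0.0494 = 7.66.

B* ≈ 57.2, H* ≈ 16, C* ≈ 7.66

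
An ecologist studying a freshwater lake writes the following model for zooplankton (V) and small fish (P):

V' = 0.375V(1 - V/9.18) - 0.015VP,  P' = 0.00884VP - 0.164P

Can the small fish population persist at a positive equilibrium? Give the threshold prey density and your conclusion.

Threshold V = 18.6; K < 18.6, so no, the predator goes extinct.

The predator equation gives dP/dt > 0 only when V > 0.164/0.00884 = 18.6.
Without the predator, V → K = 9.18. Since 9.18 < 18.6, the predator cannot invade.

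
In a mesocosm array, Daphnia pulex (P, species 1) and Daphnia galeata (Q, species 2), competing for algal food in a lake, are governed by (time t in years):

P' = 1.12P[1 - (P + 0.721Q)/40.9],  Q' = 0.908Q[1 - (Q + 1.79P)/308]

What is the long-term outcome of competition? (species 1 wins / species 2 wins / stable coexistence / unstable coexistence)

species 2 excludes species 1

Compare the nullcline intercepts: K1/α12 = 40.9/0.721 = 56.7 < K2 = 308; K2/α21 = 308/1.79 = 172 > K1 = 40.9.
Since the inequalities point opposite ways, species 2 can invade but species 1 cannot.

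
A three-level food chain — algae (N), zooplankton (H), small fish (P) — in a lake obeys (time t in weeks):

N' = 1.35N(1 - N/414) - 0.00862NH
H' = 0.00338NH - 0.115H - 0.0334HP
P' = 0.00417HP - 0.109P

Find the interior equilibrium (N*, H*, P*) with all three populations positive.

From dP/dt = 0: 0.00417H* = 0.109, so H* = 26.1.
From dN/dt = 0: 1.35(1 - N*/414) = 0.00862·26.1, giving N* = 414·(1 - 0.167) = 345.
From dH/dt = 0: 0.00338·345 - 0.115 = 0.0334P*, so P* = 1.05/0.0334 = 31.5.

N* ≈ 345, H* ≈ 26.1, P* ≈ 31.5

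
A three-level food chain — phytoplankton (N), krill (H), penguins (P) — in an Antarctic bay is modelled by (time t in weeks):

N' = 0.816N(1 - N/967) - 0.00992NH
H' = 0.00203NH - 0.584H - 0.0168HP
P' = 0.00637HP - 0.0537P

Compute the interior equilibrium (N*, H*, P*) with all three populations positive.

N* ≈ 868, H* ≈ 8.43, P* ≈ 70.1

From dP/dt = 0: 0.00637H* = 0.0537, so H* = 8.43.
From dN/dt = 0: 0.816(1 - N*/967) = 0.00992·8.43, giving N* = 967·(1 - 0.102) = 868.
From dH/dt = 0: 0.00203·868 - 0.584 = 0.0168P*, so P* = 1.18/0.0168 = 70.1.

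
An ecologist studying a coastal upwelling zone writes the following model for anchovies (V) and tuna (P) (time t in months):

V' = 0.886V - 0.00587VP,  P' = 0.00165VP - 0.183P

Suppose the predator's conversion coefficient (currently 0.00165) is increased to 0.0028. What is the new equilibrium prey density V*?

At the interior fixed point, setting dP/dt = 0 with P > 0 fixes V* = (predator death rate)/(VP coefficient) — independent of the other coefficients.
With the change, V* = 0.183/0.0028 = 65.4; it falls from 111.

V* ≈ 65.4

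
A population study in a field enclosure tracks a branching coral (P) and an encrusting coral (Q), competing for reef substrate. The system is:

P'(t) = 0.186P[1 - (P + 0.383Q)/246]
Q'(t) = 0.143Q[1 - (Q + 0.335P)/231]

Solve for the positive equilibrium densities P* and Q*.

P* ≈ 181, Q* ≈ 170

Setting both brackets to zero gives the nullclines P + 0.383Q = 246 and 0.335P + Q = 231.
Substituting Q = 231 - 0.335P into the first: P(1 - 0.383·0.335) = 246 - 0.383·231.
So P* = 158/0.872 = 181, and then Q* = 231 - 0.335·181 = 170.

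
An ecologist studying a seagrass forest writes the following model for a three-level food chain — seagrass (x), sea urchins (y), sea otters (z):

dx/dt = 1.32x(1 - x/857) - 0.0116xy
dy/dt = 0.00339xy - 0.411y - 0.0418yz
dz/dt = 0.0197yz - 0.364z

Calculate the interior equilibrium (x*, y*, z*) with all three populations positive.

x* ≈ 718, y* ≈ 18.5, z* ≈ 48.4

From dz/dt = 0: 0.0197y* = 0.364, so y* = 18.5.
From dx/dt = 0: 1.32(1 - x*/857) = 0.0116·18.5, giving x* = 857·(1 - 0.162) = 718.
From dy/dt = 0: 0.00339·718 - 0.411 = 0.0418z*, so z* = 2.02/0.0418 = 48.4.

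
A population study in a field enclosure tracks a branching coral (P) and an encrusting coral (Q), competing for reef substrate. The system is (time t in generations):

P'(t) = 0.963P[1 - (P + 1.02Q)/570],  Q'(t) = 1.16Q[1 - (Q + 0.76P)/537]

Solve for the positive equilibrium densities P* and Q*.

P* ≈ 99, Q* ≈ 462

Setting both brackets to zero gives the nullclines P + 1.02Q = 570 and 0.76P + Q = 537.
Substituting Q = 537 - 0.76P into the first: P(1 - 1.02·0.76) = 570 - 1.02·537.
So P* = 22.3/0.225 = 99, and then Q* = 537 - 0.76·99 = 462.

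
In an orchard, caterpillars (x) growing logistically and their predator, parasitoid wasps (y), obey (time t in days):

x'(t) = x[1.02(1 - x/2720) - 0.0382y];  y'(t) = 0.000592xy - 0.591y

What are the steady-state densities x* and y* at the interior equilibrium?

From dy/dt = 0 with y > 0: 0.000592x* = 0.591, so x* = 998.
Substitute into dx/dt = 0: 1.02(1 - 998/2720) = 0.0382y*.
The bracket is 0.633, giving y* = 0.646/0.0382 = 16.9.

x* ≈ 998, y* ≈ 16.9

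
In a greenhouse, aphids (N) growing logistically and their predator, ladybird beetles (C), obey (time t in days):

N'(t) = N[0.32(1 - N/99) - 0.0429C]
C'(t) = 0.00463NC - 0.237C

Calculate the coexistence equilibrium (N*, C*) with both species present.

From dC/dt = 0 with C > 0: 0.00463N* = 0.237, so N* = 51.2.
Substitute into dN/dt = 0: 0.32(1 - 51.2/99) = 0.0429C*.
The bracket is 0.483, giving C* = 0.155/0.0429 = 3.6.

N* ≈ 51.2, C* ≈ 3.6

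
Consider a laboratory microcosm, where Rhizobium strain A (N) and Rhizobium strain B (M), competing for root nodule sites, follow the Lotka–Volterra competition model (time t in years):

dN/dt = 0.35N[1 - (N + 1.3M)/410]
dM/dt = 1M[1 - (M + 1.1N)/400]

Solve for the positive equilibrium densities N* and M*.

N* ≈ 256, M* ≈ 119

Setting both brackets to zero gives the nullclines N + 1.3M = 410 and 1.1N + M = 400.
Substituting M = 400 - 1.1N into the first: N(1 - 1.3·1.1) = 410 - 1.3·400.
So N* = -110/-0.43 = 256, and then M* = 400 - 1.1·256 = 119.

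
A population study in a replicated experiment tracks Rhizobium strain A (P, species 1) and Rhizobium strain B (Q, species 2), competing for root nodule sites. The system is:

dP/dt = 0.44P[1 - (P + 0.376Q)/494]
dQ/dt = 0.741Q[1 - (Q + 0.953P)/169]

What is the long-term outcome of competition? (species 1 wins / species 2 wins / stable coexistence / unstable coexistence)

species 1 excludes species 2

Compare the nullcline intercepts: K1/α12 = 494/0.376 = 1310 > K2 = 169; K2/α21 = 169/0.953 = 177 < K1 = 494.
Since the inequalities point opposite ways, species 1 can invade but species 2 cannot.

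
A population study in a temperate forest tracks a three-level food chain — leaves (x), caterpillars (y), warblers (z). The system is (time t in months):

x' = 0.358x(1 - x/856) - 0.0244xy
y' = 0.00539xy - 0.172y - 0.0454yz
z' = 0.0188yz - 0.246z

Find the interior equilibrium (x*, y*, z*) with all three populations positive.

From dz/dt = 0: 0.0188y* = 0.246, so y* = 13.1.
From dx/dt = 0: 0.358(1 - x*/856) = 0.0244·13.1, giving x* = 856·(1 - 0.892) = 92.6.
From dy/dt = 0: 0.00539·92.6 - 0.172 = 0.0454z*, so z* = 0.327/0.0454 = 7.2.

x* ≈ 92.6, y* ≈ 13.1, z* ≈ 7.2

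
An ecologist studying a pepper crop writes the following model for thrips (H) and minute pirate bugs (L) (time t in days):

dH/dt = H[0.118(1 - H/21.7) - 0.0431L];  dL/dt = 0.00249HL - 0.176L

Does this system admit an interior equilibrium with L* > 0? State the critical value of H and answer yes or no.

Threshold H = 70.7; K < 70.7, so no, the predator goes extinct.

The predator equation gives dL/dt > 0 only when H > 0.176/0.00249 = 70.7.
Without the predator, H → K = 21.7. Since 21.7 < 70.7, the predator cannot invade.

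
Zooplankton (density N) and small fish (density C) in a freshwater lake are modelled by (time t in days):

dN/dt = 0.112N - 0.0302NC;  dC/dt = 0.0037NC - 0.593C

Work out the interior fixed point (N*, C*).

N* ≈ 160, C* ≈ 3.71

Set dC/dt = 0 with C > 0: 0.0037N - 0.593 = 0, so N* = 0.593/0.0037 = 160.
Set dN/dt = 0 with N > 0: 0.112 - 0.0302C = 0, so C* = 0.112/0.0302 = 3.71.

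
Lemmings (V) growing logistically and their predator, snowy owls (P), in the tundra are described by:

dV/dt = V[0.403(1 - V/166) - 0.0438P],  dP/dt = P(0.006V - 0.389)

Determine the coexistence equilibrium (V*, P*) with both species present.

V* ≈ 64.8, P* ≈ 5.61

From dP/dt = 0 with P > 0: 0.006V* = 0.389, so V* = 64.8.
Substitute into dV/dt = 0: 0.403(1 - 64.8/166) = 0.0438P*.
The bracket is 0.609, giving P* = 0.246/0.0438 = 5.61.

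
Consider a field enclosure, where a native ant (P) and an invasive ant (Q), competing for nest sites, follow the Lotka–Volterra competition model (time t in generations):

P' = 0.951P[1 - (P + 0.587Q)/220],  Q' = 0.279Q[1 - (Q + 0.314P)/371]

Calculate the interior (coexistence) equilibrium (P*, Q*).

P* ≈ 2.73, Q* ≈ 370

Setting both brackets to zero gives the nullclines P + 0.587Q = 220 and 0.314P + Q = 371.
Substituting Q = 371 - 0.314P into the first: P(1 - 0.587·0.314) = 220 - 0.587·371.
So P* = 2.22/0.816 = 2.73, and then Q* = 371 - 0.314·2.73 = 370.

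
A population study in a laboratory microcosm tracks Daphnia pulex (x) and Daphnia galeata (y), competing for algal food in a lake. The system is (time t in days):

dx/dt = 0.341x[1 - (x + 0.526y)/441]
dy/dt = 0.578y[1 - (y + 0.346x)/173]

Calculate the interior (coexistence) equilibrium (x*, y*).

x* ≈ 428, y* ≈ 25

Setting both brackets to zero gives the nullclines x + 0.526y = 441 and 0.346x + y = 173.
Substituting y = 173 - 0.346x into the first: x(1 - 0.526·0.346) = 441 - 0.526·173.
So x* = 350/0.818 = 428, and then y* = 173 - 0.346·428 = 25.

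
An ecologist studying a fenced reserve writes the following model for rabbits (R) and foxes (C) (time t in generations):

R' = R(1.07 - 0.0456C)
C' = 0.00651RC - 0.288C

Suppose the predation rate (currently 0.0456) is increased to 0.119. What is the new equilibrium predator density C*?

At the interior fixed point, setting dR/dt = 0 with R > 0 fixes C* = (prey growth rate)/(RC coefficient) — independent of the other coefficients.
With the change, C* = 1.07/0.119 = 8.99; it falls from 23.5.

C* ≈ 8.99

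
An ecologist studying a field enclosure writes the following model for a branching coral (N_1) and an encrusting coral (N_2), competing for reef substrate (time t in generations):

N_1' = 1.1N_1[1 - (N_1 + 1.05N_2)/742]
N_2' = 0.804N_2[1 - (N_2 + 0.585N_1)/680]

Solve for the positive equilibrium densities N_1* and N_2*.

Setting both brackets to zero gives the nullclines N_1 + 1.05N_2 = 742 and 0.585N_1 + N_2 = 680.
Substituting N_2 = 680 - 0.585N_1 into the first: N_1(1 - 1.05·0.585) = 742 - 1.05·680.
So N_1* = 28/0.386 = 72.6, and then N_2* = 680 - 0.585·72.6 = 638.

N_1* ≈ 72.6, N_2* ≈ 638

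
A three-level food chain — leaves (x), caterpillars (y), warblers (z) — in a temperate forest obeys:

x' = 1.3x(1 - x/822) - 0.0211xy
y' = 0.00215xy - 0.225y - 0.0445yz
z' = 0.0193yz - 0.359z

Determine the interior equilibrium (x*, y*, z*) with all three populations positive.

x* ≈ 574, y* ≈ 18.6, z* ≈ 22.7

From dz/dt = 0: 0.0193y* = 0.359, so y* = 18.6.
From dx/dt = 0: 1.3(1 - x*/822) = 0.0211·18.6, giving x* = 822·(1 - 0.302) = 574.
From dy/dt = 0: 0.00215·574 - 0.225 = 0.0445z*, so z* = 1.01/0.0445 = 22.7.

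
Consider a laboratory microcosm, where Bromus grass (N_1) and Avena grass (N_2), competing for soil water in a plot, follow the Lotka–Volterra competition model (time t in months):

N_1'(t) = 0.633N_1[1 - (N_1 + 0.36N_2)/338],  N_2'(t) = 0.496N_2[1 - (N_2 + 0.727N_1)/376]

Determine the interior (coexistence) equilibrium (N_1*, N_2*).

Setting both brackets to zero gives the nullclines N_1 + 0.36N_2 = 338 and 0.727N_1 + N_2 = 376.
Substituting N_2 = 376 - 0.727N_1 into the first: N_1(1 - 0.36·0.727) = 338 - 0.36·376.
So N_1* = 203/0.738 = 274, and then N_2* = 376 - 0.727·274 = 176.

N_1* ≈ 274, N_2* ≈ 176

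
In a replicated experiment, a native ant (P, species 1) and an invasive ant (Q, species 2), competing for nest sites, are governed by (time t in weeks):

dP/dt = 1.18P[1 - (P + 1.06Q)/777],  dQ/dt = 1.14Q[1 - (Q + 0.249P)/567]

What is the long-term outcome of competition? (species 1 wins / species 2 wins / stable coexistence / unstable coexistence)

Compare the nullcline intercepts: K1/α12 = 777/1.06 = 733 > K2 = 567; K2/α21 = 567/0.249 = 2280 > K1 = 777.
Since both inequalities hold, each species can invade when rare, so the interior equilibrium is stable.

stable coexistence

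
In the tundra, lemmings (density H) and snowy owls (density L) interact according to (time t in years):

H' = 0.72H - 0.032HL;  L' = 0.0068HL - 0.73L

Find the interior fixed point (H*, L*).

H* ≈ 107, L* ≈ 22.5

Set dL/dt = 0 with L > 0: 0.0068H - 0.73 = 0, so H* = 0.73/0.0068 = 107.
Set dH/dt = 0 with H > 0: 0.72 - 0.032L = 0, so L* = 0.72/0.032 = 22.5.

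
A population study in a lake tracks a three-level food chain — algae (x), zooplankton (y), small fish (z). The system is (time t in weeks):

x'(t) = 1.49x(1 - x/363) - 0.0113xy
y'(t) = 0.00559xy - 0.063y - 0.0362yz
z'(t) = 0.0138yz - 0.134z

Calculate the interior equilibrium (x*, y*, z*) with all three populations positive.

x* ≈ 336, y* ≈ 9.71, z* ≈ 50.2

From dz/dt = 0: 0.0138y* = 0.134, so y* = 9.71.
From dx/dt = 0: 1.49(1 - x*/363) = 0.0113·9.71, giving x* = 363·(1 - 0.0736) = 336.
From dy/dt = 0: 0.00559·336 - 0.063 = 0.0362z*, so z* = 1.82/0.0362 = 50.2.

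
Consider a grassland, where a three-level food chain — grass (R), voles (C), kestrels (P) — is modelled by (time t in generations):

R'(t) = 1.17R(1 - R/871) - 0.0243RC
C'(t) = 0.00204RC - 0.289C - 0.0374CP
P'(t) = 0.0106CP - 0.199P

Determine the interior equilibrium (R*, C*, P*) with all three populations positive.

From dP/dt = 0: 0.0106C* = 0.199, so C* = 18.8.
From dR/dt = 0: 1.17(1 - R*/871) = 0.0243·18.8, giving R* = 871·(1 - 0.39) = 531.
From dC/dt = 0: 0.00204·531 - 0.289 = 0.0374P*, so P* = 0.795/0.0374 = 21.3.

R* ≈ 531, C* ≈ 18.8, P* ≈ 21.3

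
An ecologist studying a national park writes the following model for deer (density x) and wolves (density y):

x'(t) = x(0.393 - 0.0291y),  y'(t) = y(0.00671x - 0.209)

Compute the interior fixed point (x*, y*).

Set dy/dt = 0 with y > 0: 0.00671x - 0.209 = 0, so x* = 0.209/0.00671 = 31.1.
Set dx/dt = 0 with x > 0: 0.393 - 0.0291y = 0, so y* = 0.393/0.0291 = 13.5.

x* ≈ 31.1, y* ≈ 13.5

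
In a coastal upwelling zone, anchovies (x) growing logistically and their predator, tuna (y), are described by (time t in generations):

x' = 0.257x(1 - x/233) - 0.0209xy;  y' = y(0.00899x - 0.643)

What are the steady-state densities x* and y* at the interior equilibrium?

From dy/dt = 0 with y > 0: 0.00899x* = 0.643, so x* = 71.5.
Substitute into dx/dt = 0: 0.257(1 - 71.5/233) = 0.0209y*.
The bracket is 0.693, giving y* = 0.178/0.0209 = 8.52.

x* ≈ 71.5, y* ≈ 8.52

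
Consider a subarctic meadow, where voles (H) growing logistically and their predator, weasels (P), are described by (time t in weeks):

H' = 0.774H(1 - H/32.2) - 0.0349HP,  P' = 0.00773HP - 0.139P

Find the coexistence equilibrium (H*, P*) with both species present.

From dP/dt = 0 with P > 0: 0.00773H* = 0.139, so H* = 18.
Substitute into dH/dt = 0: 0.774(1 - 18/32.2) = 0.0349P*.
The bracket is 0.442, giving P* = 0.342/0.0349 = 9.79.

H* ≈ 18, P* ≈ 9.79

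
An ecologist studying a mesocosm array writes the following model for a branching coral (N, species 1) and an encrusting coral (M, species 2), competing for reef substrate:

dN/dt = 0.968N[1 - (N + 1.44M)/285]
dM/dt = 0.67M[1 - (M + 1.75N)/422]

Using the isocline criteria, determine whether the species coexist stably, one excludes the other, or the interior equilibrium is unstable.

unstable coexistence (outcome depends on initial conditions)

Compare the nullcline intercepts: K1/α12 = 285/1.44 = 198 < K2 = 422; K2/α21 = 422/1.75 = 241 < K1 = 285.
Since both are reversed, neither can invade when rare; the interior point is a saddle.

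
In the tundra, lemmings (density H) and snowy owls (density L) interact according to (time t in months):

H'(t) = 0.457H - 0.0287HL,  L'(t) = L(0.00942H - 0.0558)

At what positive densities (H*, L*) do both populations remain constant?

Set dL/dt = 0 with L > 0: 0.00942H - 0.0558 = 0, so H* = 0.0558/0.00942 = 5.92.
Set dH/dt = 0 with H > 0: 0.457 - 0.0287L = 0, so L* = 0.457/0.0287 = 15.9.

H* ≈ 5.92, L* ≈ 15.9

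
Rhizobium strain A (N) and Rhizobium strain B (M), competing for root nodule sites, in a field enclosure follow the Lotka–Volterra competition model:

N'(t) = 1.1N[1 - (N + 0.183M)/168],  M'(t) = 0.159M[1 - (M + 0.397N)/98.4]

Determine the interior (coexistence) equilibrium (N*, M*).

Setting both brackets to zero gives the nullclines N + 0.183M = 168 and 0.397N + M = 98.4.
Substituting M = 98.4 - 0.397N into the first: N(1 - 0.183·0.397) = 168 - 0.183·98.4.
So N* = 150/0.927 = 162, and then M* = 98.4 - 0.397·162 = 34.2.

N* ≈ 162, M* ≈ 34.2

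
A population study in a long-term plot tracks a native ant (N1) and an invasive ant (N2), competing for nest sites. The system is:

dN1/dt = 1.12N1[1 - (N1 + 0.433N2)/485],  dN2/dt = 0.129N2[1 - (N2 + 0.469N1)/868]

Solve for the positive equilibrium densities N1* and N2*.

N1* ≈ 137, N2* ≈ 804

Setting both brackets to zero gives the nullclines N1 + 0.433N2 = 485 and 0.469N1 + N2 = 868.
Substituting N2 = 868 - 0.469N1 into the first: N1(1 - 0.433·0.469) = 485 - 0.433·868.
So N1* = 109/0.797 = 137, and then N2* = 868 - 0.469·137 = 804.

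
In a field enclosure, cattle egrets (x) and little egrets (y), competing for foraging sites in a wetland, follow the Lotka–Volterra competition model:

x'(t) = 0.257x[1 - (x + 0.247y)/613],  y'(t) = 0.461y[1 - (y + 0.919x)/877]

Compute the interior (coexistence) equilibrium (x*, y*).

x* ≈ 513, y* ≈ 406

Setting both brackets to zero gives the nullclines x + 0.247y = 613 and 0.919x + y = 877.
Substituting y = 877 - 0.919x into the first: x(1 - 0.247·0.919) = 613 - 0.247·877.
So x* = 396/0.773 = 513, and then y* = 877 - 0.919·513 = 406.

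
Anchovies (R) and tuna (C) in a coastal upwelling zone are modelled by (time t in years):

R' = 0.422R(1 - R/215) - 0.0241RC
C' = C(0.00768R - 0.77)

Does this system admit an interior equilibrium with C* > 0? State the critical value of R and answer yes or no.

Threshold R = 100; K > 100, so yes, the predator persists.

The predator equation gives dC/dt > 0 only when R > 0.77/0.00768 = 100.
Without the predator, R → K = 215. Since 215 > 100, the predator can invade and persist.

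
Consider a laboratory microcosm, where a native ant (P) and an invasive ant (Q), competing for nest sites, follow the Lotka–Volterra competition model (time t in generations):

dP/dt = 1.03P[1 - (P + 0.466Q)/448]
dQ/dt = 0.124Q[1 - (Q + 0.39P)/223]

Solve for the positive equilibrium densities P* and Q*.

P* ≈ 421, Q* ≈ 59

Setting both brackets to zero gives the nullclines P + 0.466Q = 448 and 0.39P + Q = 223.
Substituting Q = 223 - 0.39P into the first: P(1 - 0.466·0.39) = 448 - 0.466·223.
So P* = 344/0.818 = 421, and then Q* = 223 - 0.39·421 = 59.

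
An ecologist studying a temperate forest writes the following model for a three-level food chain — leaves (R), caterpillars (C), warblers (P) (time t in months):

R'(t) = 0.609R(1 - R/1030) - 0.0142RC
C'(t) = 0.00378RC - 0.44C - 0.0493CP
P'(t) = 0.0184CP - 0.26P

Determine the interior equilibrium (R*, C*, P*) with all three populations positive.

From dP/dt = 0: 0.0184C* = 0.26, so C* = 14.1.
From dR/dt = 0: 0.609(1 - R*/1030) = 0.0142·14.1, giving R* = 1030·(1 - 0.329) = 691.
From dC/dt = 0: 0.00378·691 - 0.44 = 0.0493P*, so P* = 2.17/0.0493 = 44.

R* ≈ 691, C* ≈ 14.1, P* ≈ 44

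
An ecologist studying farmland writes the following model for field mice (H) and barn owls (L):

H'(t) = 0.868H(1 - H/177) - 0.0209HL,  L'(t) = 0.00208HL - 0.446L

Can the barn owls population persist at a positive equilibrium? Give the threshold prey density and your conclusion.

The predator equation gives dL/dt > 0 only when H > 0.446/0.00208 = 214.
Without the predator, H → K = 177. Since 177 < 214, the predator cannot invade.

Threshold H = 214; K < 214, so no, the predator goes extinct.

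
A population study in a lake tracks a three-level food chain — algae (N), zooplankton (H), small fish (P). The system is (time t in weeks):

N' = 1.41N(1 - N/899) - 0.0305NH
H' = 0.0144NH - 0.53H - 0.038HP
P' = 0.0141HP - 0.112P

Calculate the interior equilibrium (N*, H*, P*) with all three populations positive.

From dP/dt = 0: 0.0141H* = 0.112, so H* = 7.94.
From dN/dt = 0: 1.41(1 - N*/899) = 0.0305·7.94, giving N* = 899·(1 - 0.172) = 745.
From dH/dt = 0: 0.0144·745 - 0.53 = 0.038P*, so P* = 10.2/0.038 = 268.

N* ≈ 745, H* ≈ 7.94, P* ≈ 268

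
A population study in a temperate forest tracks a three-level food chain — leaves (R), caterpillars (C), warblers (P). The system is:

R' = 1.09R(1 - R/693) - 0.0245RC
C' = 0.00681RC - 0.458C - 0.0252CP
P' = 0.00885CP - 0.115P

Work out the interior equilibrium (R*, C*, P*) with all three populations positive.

R* ≈ 491, C* ≈ 13, P* ≈ 114

From dP/dt = 0: 0.00885C* = 0.115, so C* = 13.
From dR/dt = 0: 1.09(1 - R*/693) = 0.0245·13, giving R* = 693·(1 - 0.292) = 491.
From dC/dt = 0: 0.00681·491 - 0.458 = 0.0252P*, so P* = 2.88/0.0252 = 114.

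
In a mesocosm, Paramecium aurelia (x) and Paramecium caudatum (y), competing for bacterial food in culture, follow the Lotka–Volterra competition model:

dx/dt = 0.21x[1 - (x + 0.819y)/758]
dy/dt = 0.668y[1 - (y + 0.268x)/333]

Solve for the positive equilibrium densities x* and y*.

Setting both brackets to zero gives the nullclines x + 0.819y = 758 and 0.268x + y = 333.
Substituting y = 333 - 0.268x into the first: x(1 - 0.819·0.268) = 758 - 0.819·333.
So x* = 485/0.781 = 622, and then y* = 333 - 0.268·622 = 166.

x* ≈ 622, y* ≈ 166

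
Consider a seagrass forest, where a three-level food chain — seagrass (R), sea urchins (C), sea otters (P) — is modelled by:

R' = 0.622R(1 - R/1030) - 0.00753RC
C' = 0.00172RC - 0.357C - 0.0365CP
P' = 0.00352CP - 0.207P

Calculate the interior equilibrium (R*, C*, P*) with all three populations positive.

From dP/dt = 0: 0.00352C* = 0.207, so C* = 58.8.
From dR/dt = 0: 0.622(1 - R*/1030) = 0.00753·58.8, giving R* = 1030·(1 - 0.712) = 297.
From dC/dt = 0: 0.00172·297 - 0.357 = 0.0365P*, so P* = 0.153/0.0365 = 4.2.

R* ≈ 297, C* ≈ 58.8, P* ≈ 4.2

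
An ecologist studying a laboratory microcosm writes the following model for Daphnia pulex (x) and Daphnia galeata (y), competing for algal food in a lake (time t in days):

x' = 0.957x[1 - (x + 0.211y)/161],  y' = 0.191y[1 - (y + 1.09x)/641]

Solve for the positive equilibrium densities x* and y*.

Setting both brackets to zero gives the nullclines x + 0.211y = 161 and 1.09x + y = 641.
Substituting y = 641 - 1.09x into the first: x(1 - 0.211·1.09) = 161 - 0.211·641.
So x* = 25.7/0.77 = 33.4, and then y* = 641 - 1.09·33.4 = 605.

x* ≈ 33.4, y* ≈ 605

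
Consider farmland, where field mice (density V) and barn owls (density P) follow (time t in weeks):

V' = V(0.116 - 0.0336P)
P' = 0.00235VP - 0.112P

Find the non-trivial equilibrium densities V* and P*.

Set dP/dt = 0 with P > 0: 0.00235V - 0.112 = 0, so V* = 0.112/0.00235 = 47.7.
Set dV/dt = 0 with V > 0: 0.116 - 0.0336P = 0, so P* = 0.116/0.0336 = 3.45.

V* ≈ 47.7, P* ≈ 3.45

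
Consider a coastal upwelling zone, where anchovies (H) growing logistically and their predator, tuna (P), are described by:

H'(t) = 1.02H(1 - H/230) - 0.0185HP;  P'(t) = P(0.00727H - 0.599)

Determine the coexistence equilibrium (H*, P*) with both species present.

From dP/dt = 0 with P > 0: 0.00727H* = 0.599, so H* = 82.4.
Substitute into dH/dt = 0: 1.02(1 - 82.4/230) = 0.0185P*.
The bracket is 0.642, giving P* = 0.655/0.0185 = 35.4.

H* ≈ 82.4, P* ≈ 35.4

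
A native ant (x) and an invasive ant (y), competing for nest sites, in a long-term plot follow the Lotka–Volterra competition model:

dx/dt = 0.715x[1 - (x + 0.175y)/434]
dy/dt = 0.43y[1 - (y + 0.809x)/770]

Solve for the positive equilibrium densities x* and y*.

Setting both brackets to zero gives the nullclines x + 0.175y = 434 and 0.809x + y = 770.
Substituting y = 770 - 0.809x into the first: x(1 - 0.175·0.809) = 434 - 0.175·770.
So x* = 299/0.858 = 349, and then y* = 770 - 0.809·349 = 488.

x* ≈ 349, y* ≈ 488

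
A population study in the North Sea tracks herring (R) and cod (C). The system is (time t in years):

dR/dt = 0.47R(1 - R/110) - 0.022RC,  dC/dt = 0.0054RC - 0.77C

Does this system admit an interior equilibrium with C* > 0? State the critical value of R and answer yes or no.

The predator equation gives dC/dt > 0 only when R > 0.77/0.0054 = 143.
Without the predator, R → K = 110. Since 110 < 143, the predator cannot invade.

Threshold R = 143; K < 143, so no, the predator goes extinct.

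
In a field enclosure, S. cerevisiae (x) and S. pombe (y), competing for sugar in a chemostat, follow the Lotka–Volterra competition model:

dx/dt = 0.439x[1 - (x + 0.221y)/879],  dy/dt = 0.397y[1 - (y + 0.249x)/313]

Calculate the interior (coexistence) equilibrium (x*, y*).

Setting both brackets to zero gives the nullclines x + 0.221y = 879 and 0.249x + y = 313.
Substituting y = 313 - 0.249x into the first: x(1 - 0.221·0.249) = 879 - 0.221·313.
So x* = 810/0.945 = 857, and then y* = 313 - 0.249·857 = 99.6.

x* ≈ 857, y* ≈ 99.6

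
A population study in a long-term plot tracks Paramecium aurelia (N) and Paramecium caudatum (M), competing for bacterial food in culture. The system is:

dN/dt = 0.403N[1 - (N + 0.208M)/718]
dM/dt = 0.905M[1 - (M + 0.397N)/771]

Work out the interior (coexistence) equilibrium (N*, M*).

Setting both brackets to zero gives the nullclines N + 0.208M = 718 and 0.397N + M = 771.
Substituting M = 771 - 0.397N into the first: N(1 - 0.208·0.397) = 718 - 0.208·771.
So N* = 558/0.917 = 608, and then M* = 771 - 0.397·608 = 530.

N* ≈ 608, M* ≈ 530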